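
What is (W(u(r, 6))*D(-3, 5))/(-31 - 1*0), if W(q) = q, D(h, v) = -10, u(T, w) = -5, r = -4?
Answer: -50/31 ≈ -1.6129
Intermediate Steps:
(W(u(r, 6))*D(-3, 5))/(-31 - 1*0) = (-5*(-10))/(-31 - 1*0) = 50/(-31 + 0) = 50/(-31) = 50*(-1/31) = -50/31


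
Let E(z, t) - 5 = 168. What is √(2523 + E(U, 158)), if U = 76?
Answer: 2*√674 ≈ 51.923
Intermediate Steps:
E(z, t) = 173 (E(z, t) = 5 + 168 = 173)
√(2523 + E(U, 158)) = √(2523 + 173) = √2696 = 2*√674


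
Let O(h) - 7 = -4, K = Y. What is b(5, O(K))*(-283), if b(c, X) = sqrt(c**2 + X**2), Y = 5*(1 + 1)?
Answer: -283*sqrt(34) ≈ -1650.2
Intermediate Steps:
Y = 10 (Y = 5*2 = 10)
K = 10
O(h) = 3 (O(h) = 7 - 4 = 3)
b(c, X) = sqrt(X**2 + c**2)
b(5, O(K))*(-283) = sqrt(3**2 + 5**2)*(-283) = sqrt(9 + 25)*(-283) = sqrt(34)*(-283) = -283*sqrt(34)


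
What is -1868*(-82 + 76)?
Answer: 11208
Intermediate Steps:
-1868*(-82 + 76) = -1868*(-6) = 11208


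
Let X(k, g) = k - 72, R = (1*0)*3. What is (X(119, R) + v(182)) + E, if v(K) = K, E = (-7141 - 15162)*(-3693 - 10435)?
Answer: 315097013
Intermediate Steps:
R = 0 (R = 0*3 = 0)
E = 315096784 (E = -22303*(-14128) = 315096784)
X(k, g) = -72 + k
(X(119, R) + v(182)) + E = ((-72 + 119) + 182) + 315096784 = (47 + 182) + 315096784 = 229 + 315096784 = 315097013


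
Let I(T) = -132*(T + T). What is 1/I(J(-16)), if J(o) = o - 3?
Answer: 1/5016 ≈ 0.00019936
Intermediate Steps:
J(o) = -3 + o
I(T) = -264*T
1/I(J(-16)) = 1/(-264*(-3 - 16)) = 1/(-264*(-19)) = 1/5016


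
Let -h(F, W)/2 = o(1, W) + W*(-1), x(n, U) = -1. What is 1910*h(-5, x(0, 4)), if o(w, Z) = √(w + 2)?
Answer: -3820 - 3820*√3 ≈ -10436.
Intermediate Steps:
o(w, Z) = √(2 + w)
h(F, W) = -2*√3 + 2*W (h(F, W) = -2*(√(2 + 1) + W*(-1)) = -2*(√3 - W) = -2*√3 + 2*W)
1910*h(-5, x(0, 4)) = 1910*(-2*√3 + 2*(-1)) = 1910*(-2*√3 - 2) = 1910*(-2 - 2*√3) = -3820 - 3820*√3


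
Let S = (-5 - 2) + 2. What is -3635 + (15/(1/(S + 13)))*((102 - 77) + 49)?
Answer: 5245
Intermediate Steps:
S = -5 (S = -7 + 2 = -5)
-3635 + (15/(1/(S + 13)))*((102 - 77) + 49) = -3635 + (15/(1/(-5 + 13)))*((102 - 77) + 49) = -3635 + (15/(1/8))*(25 + 49) = -3635 + (15/(1/8))*74 = -3635 + (15*8)*74 = -3635 + 120*74 = -3635 + 8880 = 5245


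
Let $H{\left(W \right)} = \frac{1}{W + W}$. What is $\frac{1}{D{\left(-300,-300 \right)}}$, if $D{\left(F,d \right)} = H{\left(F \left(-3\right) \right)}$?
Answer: $1800$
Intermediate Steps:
$H{\left(W \right)} = \frac{1}{2 W}$
$D{\left(F,d \right)} = - \frac{1}{6 F}$ ($D{\left(F,d \right)} = \frac{1}{2 F \left(-3\right)} = \frac{1}{2 \left(- 3 F\right)} = \frac{\left(- \frac{1}{3}\right) \frac{1}{F}}{2} = - \frac{1}{6 F}$)
$\frac{1}{D{\left(-300,-300 \right)}} = \frac{1}{\left(- \frac{1}{6}\right) \frac{1}{-300}} = \frac{1}{\left(- \frac{1}{6}\right) \left(- \frac{1}{300}\right)} = \frac{1}{\frac{1}{1800}} = 1800$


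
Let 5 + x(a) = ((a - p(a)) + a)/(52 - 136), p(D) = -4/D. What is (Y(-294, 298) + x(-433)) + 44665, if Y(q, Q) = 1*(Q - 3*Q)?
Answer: 267178465/6062 ≈ 44074.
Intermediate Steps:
Y(q, Q) = -2*Q (Y(q, Q) = 1*(-2*Q) = -2*Q)
x(a) = -5 - 1/(21*a) - a/42 (x(a) = -5 + ((a - (-4)/a) + a)/(52 - 136) = -5 + ((a + 4/a) + a)/(-84) = -5 + (2*a + 4/a)*(-1/84) = -5 + (-1/(21*a) - a/42) = -5 - 1/(21*a) - a/42)
(Y(-294, 298) + x(-433)) + 44665 = (-2*298 + (1/42)*(-2 - 433*(-210 - 1*(-433)))/(-433)) + 44665 = (-596 + (1/42)*(-1/433)*(-2 - 433*(-210 + 433))) + 44665 = (-596 + (1/42)*(-1/433)*(-2 - 433*223)) + 44665 = (-596 + (1/42)*(-1/433)*(-2 - 96559)) + 44665 = (-596 + (1/42)*(-1/433)*(-96561)) + 44665 = (-596 + 32187/6062) + 44665 = -3580765/6062 + 44665 = 267178465/6062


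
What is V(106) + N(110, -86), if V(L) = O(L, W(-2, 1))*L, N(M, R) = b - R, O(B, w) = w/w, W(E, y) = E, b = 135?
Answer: 327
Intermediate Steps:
O(B, w) = 1
N(M, R) = 135 - R
V(L) = L (V(L) = 1*L = L)
V(106) + N(110, -86) = 106 + (135 - 1*(-86)) = 106 + (135 + 86) = 106 + 221 = 327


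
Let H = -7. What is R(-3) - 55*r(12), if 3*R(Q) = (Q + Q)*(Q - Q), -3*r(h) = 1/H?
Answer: -55/21 ≈ -2.6190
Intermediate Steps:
r(h) = 1/21 (r(h) = -⅓/(-7) = -⅓*(-⅐) = 1/21)
R(Q) = 0 (R(Q) = ((Q + Q)*(Q - Q))/3 = ((2*Q)*0)/3 = (⅓)*0 = 0)
R(-3) - 55*r(12) = 0 - 55*1/21 = 0 - 55/21 = -55/21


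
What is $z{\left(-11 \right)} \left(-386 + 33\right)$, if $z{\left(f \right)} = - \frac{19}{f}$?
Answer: $- \frac{6707}{11} \approx -609.73$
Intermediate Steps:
$z{\left(-11 \right)} \left(-386 + 33\right) = - \frac{19}{-11} \left(-386 + 33\right) = \left(-19\right) \left(- \frac{1}{11}\right) \left(-353\right) = \frac{19}{11} \left(-353\right) = - \frac{6707}{11}$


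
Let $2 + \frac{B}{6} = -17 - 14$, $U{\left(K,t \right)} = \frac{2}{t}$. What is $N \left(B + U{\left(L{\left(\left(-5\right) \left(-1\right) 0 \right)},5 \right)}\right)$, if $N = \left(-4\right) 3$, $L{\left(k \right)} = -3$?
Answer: $\frac{11856}{5} \approx 2371.2$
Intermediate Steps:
$N = -12$
$B = -198$ ($B = -12 + 6 \left(-17 - 14\right) = -12 + 6 \left(-31\right) = -12 - 186 = -198$)
$N \left(B + U{\left(L{\left(\left(-5\right) \left(-1\right) 0 \right)},5 \right)}\right) = - 12 \left(-198 + \frac{2}{5}\right) = \left(-12\right) \left(- \frac{988}{5}\right) = \frac{11856}{5}$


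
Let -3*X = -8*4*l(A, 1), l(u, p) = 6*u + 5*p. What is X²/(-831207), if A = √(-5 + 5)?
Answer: -25600/7480863 ≈ -0.0034221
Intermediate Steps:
A = 0 (A = √0 = 0)
l(u, p) = 5*p + 6*u
X = 160/3 (X = -(-1)*(8*4)*(5*1 + 6*0)/3 = -(-1)*32*(5 + 0)/3 = -(-1)*32*5/3 = -(-1)*160/3 = -⅓*(-160) = 160/3 ≈ 53.333)
X²/(-831207) = (160/3)²/(-831207) = (25600/9)*(-1/831207) = -25600/7480863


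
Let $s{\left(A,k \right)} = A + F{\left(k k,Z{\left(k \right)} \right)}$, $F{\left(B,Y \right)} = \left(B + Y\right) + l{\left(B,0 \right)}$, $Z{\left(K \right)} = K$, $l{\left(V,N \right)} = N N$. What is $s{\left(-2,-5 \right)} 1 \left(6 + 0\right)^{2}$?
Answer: $648$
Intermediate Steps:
$l{\left(V,N \right)} = N^{2}$
$F{\left(B,Y \right)} = B + Y$ ($F{\left(B,Y \right)} = \left(B + Y\right) + 0^{2} = \left(B + Y\right) + 0 = B + Y$)
$s{\left(A,k \right)} = A + k + k^{2}$ ($s{\left(A,k \right)} = A + \left(k k + k\right) = A + \left(k^{2} + k\right) = A + \left(k + k^{2}\right) = A + k + k^{2}$)
$s{\left(-2,-5 \right)} 1 \left(6 + 0\right)^{2} = \left(-2 - 5 + \left(-5\right)^{2}\right) 1 \left(6 + 0\right)^{2} = \left(-2 - 5 + 25\right) 1 \cdot 6^{2} = 18 \cdot 1 \cdot 36 = 18 \cdot 36 = 648$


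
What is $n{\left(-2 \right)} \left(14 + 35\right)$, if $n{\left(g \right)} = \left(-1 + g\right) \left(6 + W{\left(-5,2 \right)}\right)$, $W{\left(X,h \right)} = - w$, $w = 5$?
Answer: $-147$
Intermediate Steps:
$W{\left(X,h \right)} = -5$ ($W{\left(X,h \right)} = \left(-1\right) 5 = -5$)
$n{\left(g \right)} = -1 + g$ ($n{\left(g \right)} = \left(-1 + g\right) \left(6 - 5\right) = \left(-1 + g\right) 1 = -1 + g$)
$n{\left(-2 \right)} \left(14 + 35\right) = \left(-1 - 2\right) \left(14 + 35\right) = \left(-3\right) 49 = -147$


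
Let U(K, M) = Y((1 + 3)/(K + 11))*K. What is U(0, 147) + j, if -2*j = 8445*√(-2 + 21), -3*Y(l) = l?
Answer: -8445*√19/2 ≈ -18405.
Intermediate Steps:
Y(l) = -l/3
U(K, M) = -4*K/(3*(11 + K)) (U(K, M) = (-(1 + 3)/(3*(K + 11)))*K = (-4/(3*(11 + K)))*K = -4*K/(3*(11 + K)))
j = -8445*√19/2 (j = -8445*√(-2 + 21)/2 = -8445*√19/2 ≈ -18405.)
U(0, 147) + j = -4*0/(33 + 3*0) - 8445*√19/2 = -4*0/(33 + 0) - 8445*√19/2 = -4*0/33 - 8445*√19/2 = -4*0*1/33 - 8445*√19/2 = 0 - 8445*√19/2 = -8445*√19/2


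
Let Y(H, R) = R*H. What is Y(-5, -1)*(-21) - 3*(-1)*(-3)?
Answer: -114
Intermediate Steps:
Y(H, R) = H*R
Y(-5, -1)*(-21) - 3*(-1)*(-3) = -5*(-1)*(-21) - 3*(-1)*(-3) = 5*(-21) + 3*(-3) = -105 - 9 = -114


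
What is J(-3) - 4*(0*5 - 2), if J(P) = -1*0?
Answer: 8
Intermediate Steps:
J(P) = 0
J(-3) - 4*(0*5 - 2) = 0 - 4*(0*5 - 2) = 0 - 4*(0 - 2) = 0 - 4*(-2) = 0 + 8 = 8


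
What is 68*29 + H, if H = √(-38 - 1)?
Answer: 1972 + I*√39 ≈ 1972.0 + 6.245*I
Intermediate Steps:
H = I*√39 (H = √(-39) = I*√39 ≈ 6.245*I)
68*29 + H = 68*29 + I*√39 = 1972 + I*√39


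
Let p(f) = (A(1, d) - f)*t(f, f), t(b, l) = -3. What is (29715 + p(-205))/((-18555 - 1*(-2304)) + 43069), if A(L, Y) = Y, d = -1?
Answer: 29103/26818 ≈ 1.0852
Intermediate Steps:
p(f) = 3 + 3*f (p(f) = (-1 - f)*(-3) = 3 + 3*f)
(29715 + p(-205))/((-18555 - 1*(-2304)) + 43069) = (29715 + (3 + 3*(-205)))/((-18555 - 1*(-2304)) + 43069) = (29715 + (3 - 615))/((-18555 + 2304) + 43069) = (29715 - 612)/(-16251 + 43069) = 29103/26818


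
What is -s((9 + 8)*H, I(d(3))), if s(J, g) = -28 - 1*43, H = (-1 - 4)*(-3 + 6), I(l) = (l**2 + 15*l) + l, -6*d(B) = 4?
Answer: 71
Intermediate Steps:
d(B) = -2/3 (d(B) = -1/6*4 = -2/3)
I(l) = l**2 + 16*l
H = -15 (H = -5*3 = -15)
s(J, g) = -71 (s(J, g) = -28 - 43 = -71)
-s((9 + 8)*H, I(d(3))) = -1*(-71) = 71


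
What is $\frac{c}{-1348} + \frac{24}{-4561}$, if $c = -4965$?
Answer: $\frac{22613013}{6148228} \approx 3.678$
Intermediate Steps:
$\frac{c}{-1348} + \frac{24}{-4561} = - \frac{4965}{-1348} + \frac{24}{-4561} = \left(-4965\right) \left(- \frac{1}{1348}\right) + 24 \left(- \frac{1}{4561}\right) = \frac{4965}{1348} - \frac{24}{4561} = \frac{22613013}{6148228}$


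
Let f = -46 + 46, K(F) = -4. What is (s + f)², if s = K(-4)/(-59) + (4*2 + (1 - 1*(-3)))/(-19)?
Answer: 399424/1256641 ≈ 0.31785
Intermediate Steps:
s = -632/1121 (s = -4/(-59) + (4*2 + (1 - 1*(-3)))/(-19) = -4*(-1/59) + (8 + (1 + 3))*(-1/19) = 4/59 + (8 + 4)*(-1/19) = 4/59 + 12*(-1/19) = 4/59 - 12/19 = -632/1121 ≈ -0.56378)
f = 0
(s + f)² = (-632/1121 + 0)² = (-632/1121)² = 399424/1256641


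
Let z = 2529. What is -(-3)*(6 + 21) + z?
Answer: 2610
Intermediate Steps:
-(-3)*(6 + 21) + z = -(-3)*(6 + 21) + 2529 = -(-3)*27 + 2529 = -1*(-81) + 2529 = 81 + 2529 = 2610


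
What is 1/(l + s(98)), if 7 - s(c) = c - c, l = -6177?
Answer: -1/6170 ≈ -0.00016207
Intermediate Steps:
s(c) = 7 (s(c) = 7 - (c - c) = 7 - 1*0 = 7 + 0 = 7)
1/(l + s(98)) = 1/(-6177 + 7) = 1/(-6170) = -1/6170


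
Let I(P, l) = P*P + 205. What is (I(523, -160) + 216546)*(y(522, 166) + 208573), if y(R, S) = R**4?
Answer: 36402181393082120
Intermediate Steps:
I(P, l) = 205 + P**2 (I(P, l) = P**2 + 205 = 205 + P**2)
(I(523, -160) + 216546)*(y(522, 166) + 208573) = ((205 + 523**2) + 216546)*(522**4 + 208573) = ((205 + 273529) + 216546)*(74247530256 + 208573) = (273734 + 216546)*74247738829 = 490280*74247738829 = 36402181393082120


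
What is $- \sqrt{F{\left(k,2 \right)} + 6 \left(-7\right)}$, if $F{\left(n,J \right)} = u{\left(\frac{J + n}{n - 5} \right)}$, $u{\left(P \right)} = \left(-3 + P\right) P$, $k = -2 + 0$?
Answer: $- i \sqrt{42} \approx - 6.4807 i$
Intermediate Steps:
$k = -2$
$u{\left(P \right)} = P \left(-3 + P\right)$
$F{\left(n,J \right)} = \frac{\left(-3 + \frac{J + n}{-5 + n}\right) \left(J + n\right)}{-5 + n}$ ($F{\left(n,J \right)} = \frac{J + n}{n - 5} \left(-3 + \frac{J + n}{n - 5}\right) = \frac{J + n}{-5 + n} \left(-3 + \frac{J + n}{-5 + n}\right) = \frac{\left(-3 + \frac{J + n}{-5 + n}\right) \left(J + n\right)}{-5 + n}$)
$- \sqrt{F{\left(k,2 \right)} + 6 \left(-7\right)} = - \sqrt{\frac{\left(2 - 2\right) \left(15 + 2 - -4\right)}{\left(-5 - 2\right)^{2}} + 6 \left(-7\right)} = - \sqrt{\frac{1}{49} \cdot 0 \left(15 + 2 + 4\right) - 42} = - \sqrt{\frac{1}{49} \cdot 0 \cdot 21 - 42} = - \sqrt{0 - 42} = - \sqrt{-42} = - i \sqrt{42}$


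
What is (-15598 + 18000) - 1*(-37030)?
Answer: 39432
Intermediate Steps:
(-15598 + 18000) - 1*(-37030) = 2402 + 37030 = 39432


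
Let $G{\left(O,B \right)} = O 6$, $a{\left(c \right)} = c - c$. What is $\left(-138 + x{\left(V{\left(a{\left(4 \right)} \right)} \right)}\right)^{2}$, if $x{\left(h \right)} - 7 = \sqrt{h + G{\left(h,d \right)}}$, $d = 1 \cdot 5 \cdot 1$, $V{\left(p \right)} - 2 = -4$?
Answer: $\left(131 - i \sqrt{14}\right)^{2} \approx 17147.0 - 980.31 i$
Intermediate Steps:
$a{\left(c \right)} = 0$
$V{\left(p \right)} = -2$ ($V{\left(p \right)} = 2 - 4 = -2$)
$d = 5$ ($d = 5 \cdot 1 = 5$)
$G{\left(O,B \right)} = 6 O$
$x{\left(h \right)} = 7 + \sqrt{7} \sqrt{h}$ ($x{\left(h \right)} = 7 + \sqrt{h + 6 h} = 7 + \sqrt{7 h} = 7 + \sqrt{7} \sqrt{h}$)
$\left(-138 + x{\left(V{\left(a{\left(4 \right)} \right)} \right)}\right)^{2} = \left(-138 + \left(7 + \sqrt{7} \sqrt{-2}\right)\right)^{2} = \left(-138 + \left(7 + \sqrt{7} i \sqrt{2}\right)\right)^{2} = \left(-138 + \left(7 + i \sqrt{14}\right)\right)^{2} = \left(-131 + i \sqrt{14}\right)^{2}$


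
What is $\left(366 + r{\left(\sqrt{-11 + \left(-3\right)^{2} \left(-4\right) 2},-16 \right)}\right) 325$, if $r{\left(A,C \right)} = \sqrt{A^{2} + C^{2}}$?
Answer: $118950 + 325 \sqrt{173} \approx 1.2322 \cdot 10^{5}$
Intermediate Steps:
$\left(366 + r{\left(\sqrt{-11 + \left(-3\right)^{2} \left(-4\right) 2},-16 \right)}\right) 325 = \left(366 + \sqrt{\left(\sqrt{-11 + \left(-3\right)^{2} \left(-4\right) 2}\right)^{2} + \left(-16\right)^{2}}\right) 325 = \left(366 + \sqrt{\left(\sqrt{-11 + 9 \left(-4\right) 2}\right)^{2} + 256}\right) 325 = \left(366 + \sqrt{\left(\sqrt{-11 - 72}\right)^{2} + 256}\right) 325 = \left(366 + \sqrt{\left(\sqrt{-83}\right)^{2} + 256}\right) 325 = \left(366 + \sqrt{\left(i \sqrt{83}\right)^{2} + 256}\right) 325 = \left(366 + \sqrt{-83 + 256}\right) 325 = \left(366 + \sqrt{173}\right) 325 = 118950 + 325 \sqrt{173}$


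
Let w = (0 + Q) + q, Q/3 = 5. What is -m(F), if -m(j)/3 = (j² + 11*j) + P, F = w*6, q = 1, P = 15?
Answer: 30861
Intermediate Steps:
Q = 15 (Q = 3*5 = 15)
w = 16 (w = (0 + 15) + 1 = 15 + 1 = 16)
F = 96 (F = 16*6 = 96)
m(j) = -45 - 33*j - 3*j² (m(j) = -3*((j² + 11*j) + 15) = -3*(15 + j² + 11*j) = -45 - 33*j - 3*j²)
-m(F) = -(-45 - 33*96 - 3*96²) = -(-45 - 3168 - 3*9216) = -(-45 - 3168 - 27648) = -1*(-30861) = 30861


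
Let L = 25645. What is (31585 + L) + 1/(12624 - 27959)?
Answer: 877622049/15335 ≈ 57230.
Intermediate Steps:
(31585 + L) + 1/(12624 - 27959) = (31585 + 25645) + 1/(12624 - 27959) = 57230 + 1/(-15335) = 57230 - 1/15335 = 877622049/15335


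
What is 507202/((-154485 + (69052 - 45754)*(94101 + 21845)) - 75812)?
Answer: 507202/2701079611 ≈ 0.00018778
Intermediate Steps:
507202/((-154485 + (69052 - 45754)*(94101 + 21845)) - 75812) = 507202/((-154485 + 23298*115946) - 75812) = 507202/((-154485 + 2701309908) - 75812) = 507202/(2701155423 - 75812) = 507202/2701079611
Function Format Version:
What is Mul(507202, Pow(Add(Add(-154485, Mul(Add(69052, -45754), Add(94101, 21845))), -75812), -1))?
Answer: Rational(507202, 2701079611) ≈ 0.00018778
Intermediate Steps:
Mul(507202, Pow(Add(Add(-154485, Mul(Add(69052, -45754), Add(94101, 21845))), -75812), -1)) = Mul(507202, Pow(Add(Add(-154485, Mul(23298, 115946)), -75812), -1)) = Mul(507202, Pow(Add(Add(-154485, 2701309908), -75812), -1)) = Mul(507202, Pow(Add(2701155423, -75812), -1)) = Mul(507202, Pow(2701079611, -1)) = Mul(507202, Rational(1, 2701079611)) = Rational(507202, 2701079611)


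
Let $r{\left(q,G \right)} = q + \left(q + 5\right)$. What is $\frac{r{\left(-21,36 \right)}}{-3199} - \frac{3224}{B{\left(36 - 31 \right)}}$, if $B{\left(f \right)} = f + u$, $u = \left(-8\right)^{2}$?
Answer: $- \frac{10311023}{220731} \approx -46.713$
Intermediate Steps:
$r{\left(q,G \right)} = 5 + 2 q$ ($r{\left(q,G \right)} = q + \left(5 + q\right) = 5 + 2 q$)
$u = 64$
$B{\left(f \right)} = 64 + f$ ($B{\left(f \right)} = f + 64 = 64 + f$)
$\frac{r{\left(-21,36 \right)}}{-3199} - \frac{3224}{B{\left(36 - 31 \right)}} = \frac{5 + 2 \left(-21\right)}{-3199} - \frac{3224}{64 + \left(36 - 31\right)} = \left(5 - 42\right) \left(- \frac{1}{3199}\right) - \frac{3224}{64 + 5} = \left(-37\right) \left(- \frac{1}{3199}\right) - \frac{3224}{69} = \frac{37}{3199} - \frac{3224}{69} = - \frac{10311023}{220731}$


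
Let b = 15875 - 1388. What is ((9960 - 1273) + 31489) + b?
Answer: 54663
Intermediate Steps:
b = 14487
((9960 - 1273) + 31489) + b = ((9960 - 1273) + 31489) + 14487 = (8687 + 31489) + 14487 = 40176 + 14487 = 54663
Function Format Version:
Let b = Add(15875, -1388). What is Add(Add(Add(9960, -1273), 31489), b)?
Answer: 54663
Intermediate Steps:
b = 14487
Add(Add(Add(9960, -1273), 31489), b) = Add(Add(Add(9960, -1273), 31489), 14487) = Add(Add(8687, 31489), 14487) = Add(40176, 14487) = 54663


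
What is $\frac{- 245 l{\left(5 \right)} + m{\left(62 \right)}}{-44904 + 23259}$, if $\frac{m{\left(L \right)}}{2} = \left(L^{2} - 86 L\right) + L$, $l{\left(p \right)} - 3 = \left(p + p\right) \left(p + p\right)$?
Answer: $\frac{28087}{21645} \approx 1.2976$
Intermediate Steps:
$l{\left(p \right)} = 3 + 4 p^{2}$ ($l{\left(p \right)} = 3 + \left(p + p\right) \left(p + p\right) = 3 + 2 p 2 p = 3 + 4 p^{2}$)
$m{\left(L \right)} = - 170 L + 2 L^{2}$ ($m{\left(L \right)} = 2 \left(\left(L^{2} - 86 L\right) + L\right) = 2 \left(L^{2} - 85 L\right) = - 170 L + 2 L^{2}$)
$\frac{- 245 l{\left(5 \right)} + m{\left(62 \right)}}{-44904 + 23259} = \frac{- 245 \left(3 + 4 \cdot 5^{2}\right) + 2 \cdot 62 \left(-85 + 62\right)}{-44904 + 23259} = \frac{- 245 \left(3 + 4 \cdot 25\right) + 2 \cdot 62 \left(-23\right)}{-21645} = \left(- 245 \left(3 + 100\right) - 2852\right) \left(- \frac{1}{21645}\right) = \left(\left(-245\right) 103 - 2852\right) \left(- \frac{1}{21645}\right) = \left(-25235 - 2852\right) \left(- \frac{1}{21645}\right) = \left(-28087\right) \left(- \frac{1}{21645}\right) = \frac{28087}{21645}$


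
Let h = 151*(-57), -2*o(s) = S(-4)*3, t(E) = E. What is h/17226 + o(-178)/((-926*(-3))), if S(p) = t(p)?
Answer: -1322605/2658546 ≈ -0.49749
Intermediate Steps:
S(p) = p
o(s) = 6 (o(s) = -(-2)*3 = -½*(-12) = 6)
h = -8607
h/17226 + o(-178)/((-926*(-3))) = -8607/17226 + 6/((-926*(-3))) = -8607*1/17226 + 6/2778 = -2869/5742 + 6*(1/2778) = -2869/5742 + 1/463 = -1322605/2658546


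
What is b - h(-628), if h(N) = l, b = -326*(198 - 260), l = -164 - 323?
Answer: 20699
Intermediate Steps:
l = -487
b = 20212 (b = -326*(-62) = 20212)
h(N) = -487
b - h(-628) = 20212 - 1*(-487) = 20212 + 487 = 20699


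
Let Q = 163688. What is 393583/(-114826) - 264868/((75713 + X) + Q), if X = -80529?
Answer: -5808940709/1140164767 ≈ -5.0948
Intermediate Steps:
393583/(-114826) - 264868/((75713 + X) + Q) = 393583/(-114826) - 264868/((75713 - 80529) + 163688) = 393583*(-1/114826) - 264868/(-4816 + 163688) = -393583/114826 - 264868/158872 = -393583/114826 - 264868*1/158872 = -393583/114826 - 66217/39718 = -5808940709/1140164767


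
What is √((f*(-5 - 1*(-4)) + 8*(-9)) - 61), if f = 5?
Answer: I*√138 ≈ 11.747*I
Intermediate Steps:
√((f*(-5 - 1*(-4)) + 8*(-9)) - 61) = √((5*(-5 - 1*(-4)) + 8*(-9)) - 61) = √((5*(-5 + 4) - 72) - 61) = √((5*(-1) - 72) - 61) = √((-5 - 72) - 61) = √(-77 - 61) = √(-138) = I*√138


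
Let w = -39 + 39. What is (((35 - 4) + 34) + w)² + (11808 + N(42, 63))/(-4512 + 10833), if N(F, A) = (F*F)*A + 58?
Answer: 26829223/6321 ≈ 4244.5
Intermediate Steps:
w = 0
N(F, A) = 58 + A*F² (N(F, A) = F²*A + 58 = A*F² + 58 = 58 + A*F²)
(((35 - 4) + 34) + w)² + (11808 + N(42, 63))/(-4512 + 10833) = (((35 - 4) + 34) + 0)² + (11808 + (58 + 63*42²))/(-4512 + 10833) = ((31 + 34) + 0)² + (11808 + (58 + 63*1764))/6321 = (65 + 0)² + (11808 + (58 + 111132))*(1/6321) = 65² + (11808 + 111190)*(1/6321) = 4225 + 122998*(1/6321) = 4225 + 122998/6321 = 26829223/6321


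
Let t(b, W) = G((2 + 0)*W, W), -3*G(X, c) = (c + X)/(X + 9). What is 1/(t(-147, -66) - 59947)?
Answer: -41/2457849 ≈ -1.6681e-5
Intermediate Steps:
G(X, c) = -(X + c)/(3*(9 + X)) (G(X, c) = -(c + X)/(3*(X + 9)) = -(X + c)/(3*(9 + X)))
t(b, W) = -W/(9 + 2*W) (t(b, W) = (-(2 + 0)*W - W)/(3*(9 + (2 + 0)*W)) = (-2*W - W)/(3*(9 + 2*W)) = (-3*W)/(3*(9 + 2*W)) = -W/(9 + 2*W))
1/(t(-147, -66) - 59947) = 1/(-1*(-66)/(9 + 2*(-66)) - 59947) = 1/(-1*(-66)/(9 - 132) - 59947) = 1/(-1*(-66)/(-123) - 59947) = 1/(-1*(-66)*(-1/123) - 59947) = 1/(-22/41 - 59947) = 1/(-2457849/41) = -41/2457849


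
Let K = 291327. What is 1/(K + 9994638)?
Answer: 1/10285965 ≈ 9.7220e-8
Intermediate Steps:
1/(K + 9994638) = 1/(291327 + 9994638) = 1/10285965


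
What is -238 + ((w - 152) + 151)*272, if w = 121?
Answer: 32402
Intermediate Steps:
-238 + ((w - 152) + 151)*272 = -238 + ((121 - 152) + 151)*272 = -238 + (-31 + 151)*272 = -238 + 120*272 = -238 + 32640 = 32402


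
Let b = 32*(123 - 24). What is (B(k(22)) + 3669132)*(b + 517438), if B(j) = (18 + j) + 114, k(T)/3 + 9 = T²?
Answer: 1910982717534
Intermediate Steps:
k(T) = -27 + 3*T²
b = 3168 (b = 32*99 = 3168)
B(j) = 132 + j
(B(k(22)) + 3669132)*(b + 517438) = ((132 + (-27 + 3*22²)) + 3669132)*(3168 + 517438) = ((132 + (-27 + 3*484)) + 3669132)*520606 = ((132 + (-27 + 1452)) + 3669132)*520606 = ((132 + 1425) + 3669132)*520606 = (1557 + 3669132)*520606 = 3670689*520606 = 1910982717534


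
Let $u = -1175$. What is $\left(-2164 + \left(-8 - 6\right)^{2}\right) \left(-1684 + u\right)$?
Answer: $5626512$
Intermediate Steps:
$\left(-2164 + \left(-8 - 6\right)^{2}\right) \left(-1684 + u\right) = \left(-2164 + \left(-8 - 6\right)^{2}\right) \left(-1684 - 1175\right) = \left(-2164 + \left(-14\right)^{2}\right) \left(-2859\right) = \left(-2164 + 196\right) \left(-2859\right) = \left(-1968\right) \left(-2859\right) = 5626512$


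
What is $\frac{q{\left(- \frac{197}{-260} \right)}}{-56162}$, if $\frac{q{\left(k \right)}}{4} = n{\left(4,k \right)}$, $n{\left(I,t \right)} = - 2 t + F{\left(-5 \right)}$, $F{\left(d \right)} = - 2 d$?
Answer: $- \frac{1103}{1825265} \approx -0.0006043$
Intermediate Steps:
$n{\left(I,t \right)} = 10 - 2 t$ ($n{\left(I,t \right)} = - 2 t - -10 = - 2 t + 10 = 10 - 2 t$)
$q{\left(k \right)} = 40 - 8 k$ ($q{\left(k \right)} = 4 \left(10 - 2 k\right) = 40 - 8 k$)
$\frac{q{\left(- \frac{197}{-260} \right)}}{-56162} = \frac{40 - 8 \left(- \frac{197}{-260}\right)}{-56162} = \left(40 - 8 \left(\left(-197\right) \left(- \frac{1}{260}\right)\right)\right) \left(- \frac{1}{56162}\right) = \left(40 - \frac{394}{65}\right) \left(- \frac{1}{56162}\right) = \frac{2206}{65} \left(- \frac{1}{56162}\right) = - \frac{1103}{1825265}$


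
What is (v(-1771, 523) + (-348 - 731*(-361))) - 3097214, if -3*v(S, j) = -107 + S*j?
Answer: -2524891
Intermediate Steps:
v(S, j) = 107/3 - S*j/3 (v(S, j) = -(-107 + S*j)/3 = 107/3 - S*j/3)
(v(-1771, 523) + (-348 - 731*(-361))) - 3097214 = ((107/3 - ⅓*(-1771)*523) + (-348 - 731*(-361))) - 3097214 = ((107/3 + 926233/3) + (-348 + 263891)) - 3097214 = (308780 + 263543) - 3097214 = 572323 - 3097214 = -2524891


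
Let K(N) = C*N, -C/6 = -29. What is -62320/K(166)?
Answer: -15580/7221 ≈ -2.1576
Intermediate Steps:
C = 174 (C = -6*(-29) = 174)
K(N) = 174*N
-62320/K(166) = -62320/(174*166) = -62320/28884 = -62320*1/28884 = -15580/7221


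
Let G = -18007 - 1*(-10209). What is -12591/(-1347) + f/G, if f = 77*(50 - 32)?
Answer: 2293278/250093 ≈ 9.1697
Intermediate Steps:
f = 1386 (f = 77*18 = 1386)
G = -7798 (G = -18007 + 10209 = -7798)
-12591/(-1347) + f/G = -12591/(-1347) + 1386/(-7798) = -12591*(-1/1347) + 1386*(-1/7798) = 4197/449 - 99/557 = 2293278/250093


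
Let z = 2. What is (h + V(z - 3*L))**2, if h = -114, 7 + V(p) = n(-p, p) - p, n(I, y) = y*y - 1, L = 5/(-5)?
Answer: 10404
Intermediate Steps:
L = -1 (L = 5*(-1/5) = -1)
n(I, y) = -1 + y**2 (n(I, y) = y**2 - 1 = -1 + y**2)
V(p) = -8 + p**2 - p (V(p) = -7 + ((-1 + p**2) - p) = -7 + (-1 + p**2 - p) = -8 + p**2 - p)
(h + V(z - 3*L))**2 = (-114 + (-8 + (2 - 3*(-1))**2 - (2 - 3*(-1))))**2 = (-114 + (-8 + (2 + 3)**2 - (2 + 3)))**2 = (-114 + (-8 + 5**2 - 1*5))**2 = (-114 + (-8 + 25 - 5))**2 = (-114 + 12)**2 = (-102)**2 = 10404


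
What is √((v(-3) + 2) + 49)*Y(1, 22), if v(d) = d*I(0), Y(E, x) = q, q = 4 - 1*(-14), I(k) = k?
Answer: 18*√51 ≈ 128.55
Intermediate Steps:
q = 18 (q = 4 + 14 = 18)
Y(E, x) = 18
v(d) = 0 (v(d) = d*0 = 0)
√((v(-3) + 2) + 49)*Y(1, 22) = √((0 + 2) + 49)*18 = √(2 + 49)*18 = √51*18 = 18*√51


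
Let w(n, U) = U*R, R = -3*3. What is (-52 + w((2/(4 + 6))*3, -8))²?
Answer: 400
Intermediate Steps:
R = -9
w(n, U) = -9*U (w(n, U) = U*(-9) = -9*U)
(-52 + w((2/(4 + 6))*3, -8))² = (-52 - 9*(-8))² = (-52 + 72)² = 20² = 400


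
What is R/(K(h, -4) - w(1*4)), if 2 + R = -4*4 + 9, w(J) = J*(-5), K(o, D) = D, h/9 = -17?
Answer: -9/16 ≈ -0.56250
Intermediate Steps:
h = -153 (h = 9*(-17) = -153)
w(J) = -5*J
R = -9 (R = -2 + (-4*4 + 9) = -2 + (-16 + 9) = -2 - 7 = -9)
R/(K(h, -4) - w(1*4)) = -9/(-4 - (-5)*1*4) = -9/(-4 - (-5)*4) = -9/(-4 - 1*(-20)) = -9/(-4 + 20) = -9/16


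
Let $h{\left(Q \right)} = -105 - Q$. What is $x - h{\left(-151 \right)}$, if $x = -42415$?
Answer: $-42461$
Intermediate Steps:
$x - h{\left(-151 \right)} = -42415 - \left(-105 - -151\right) = -42415 - \left(-105 + 151\right) = -42415 - 46 = -42461$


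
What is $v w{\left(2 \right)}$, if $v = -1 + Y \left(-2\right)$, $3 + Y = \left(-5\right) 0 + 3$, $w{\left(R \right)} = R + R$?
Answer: $-4$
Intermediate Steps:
$w{\left(R \right)} = 2 R$
$Y = 0$ ($Y = -3 + \left(\left(-5\right) 0 + 3\right) = -3 + \left(0 + 3\right) = -3 + 3 = 0$)
$v = -1$ ($v = -1 + 0 \left(-2\right) = -1 + 0 = -1$)
$v w{\left(2 \right)} = - 2 \cdot 2 = \left(-1\right) 4 = -4$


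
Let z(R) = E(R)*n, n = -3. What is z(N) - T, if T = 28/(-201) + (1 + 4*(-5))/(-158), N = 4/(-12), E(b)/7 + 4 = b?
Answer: 2890583/31758 ≈ 91.019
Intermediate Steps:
E(b) = -28 + 7*b
N = -⅓ (N = 4*(-1/12) = -⅓ ≈ -0.33333)
z(R) = 84 - 21*R (z(R) = (-28 + 7*R)*(-3) = 84 - 21*R)
T = -605/31758 (T = 28*(-1/201) + (1 - 20)*(-1/158) = -28/201 - 19*(-1/158) = -28/201 + 19/158 = -605/31758 ≈ -0.019050)
z(N) - T = (84 - 21*(-⅓)) - 1*(-605/31758) = (84 + 7) + 605/31758 = 91 + 605/31758 = 2890583/31758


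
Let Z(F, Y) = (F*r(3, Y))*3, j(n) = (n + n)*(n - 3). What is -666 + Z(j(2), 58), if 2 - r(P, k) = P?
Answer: -654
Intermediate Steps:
r(P, k) = 2 - P
j(n) = 2*n*(-3 + n) (j(n) = (2*n)*(-3 + n) = 2*n*(-3 + n))
Z(F, Y) = -3*F (Z(F, Y) = (F*(2 - 1*3))*3 = (F*(2 - 3))*3 = (F*(-1))*3 = -F*3 = -3*F)
-666 + Z(j(2), 58) = -666 - 6*2*(-3 + 2) = -666 - 6*2*(-1) = -666 - 3*(-4) = -666 + 12 = -654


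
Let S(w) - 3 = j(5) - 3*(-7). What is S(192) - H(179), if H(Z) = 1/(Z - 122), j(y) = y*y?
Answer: 2792/57 ≈ 48.982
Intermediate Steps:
j(y) = y²
S(w) = 49 (S(w) = 3 + (5² - 3*(-7)) = 3 + (25 + 21) = 3 + 46 = 49)
H(Z) = 1/(-122 + Z)
S(192) - H(179) = 49 - 1/(-122 + 179) = 49 - 1/57 = 2792/57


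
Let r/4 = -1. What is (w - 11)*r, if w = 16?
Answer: -20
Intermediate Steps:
r = -4 (r = 4*(-1) = -4)
(w - 11)*r = (16 - 11)*(-4) = 5*(-4) = -20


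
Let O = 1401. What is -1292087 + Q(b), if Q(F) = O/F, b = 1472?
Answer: -1901950663/1472 ≈ -1.2921e+6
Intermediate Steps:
Q(F) = 1401/F
-1292087 + Q(b) = -1292087 + 1401/1472 = -1901950663/1472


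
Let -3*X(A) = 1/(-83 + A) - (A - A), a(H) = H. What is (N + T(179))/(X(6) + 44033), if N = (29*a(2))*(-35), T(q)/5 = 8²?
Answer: -197505/5085812 ≈ -0.038835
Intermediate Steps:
X(A) = -1/(3*(-83 + A)) (X(A) = -(1/(-83 + A) - (A - A))/3 = -(1/(-83 + A) - 1*0)/3 = -(1/(-83 + A) + 0)/3 = -1/(3*(-83 + A)))
T(q) = 320 (T(q) = 5*8² = 5*64 = 320)
N = -2030 (N = (29*2)*(-35) = 58*(-35) = -2030)
(N + T(179))/(X(6) + 44033) = (-2030 + 320)/(-1/(-249 + 3*6) + 44033) = -1710/(-1/(-249 + 18) + 44033) = -1710/(-1/(-231) + 44033) = -1710/(-1*(-1/231) + 44033) = -1710/(1/231 + 44033) = -1710/10171624/231 = -1710*231/10171624 = -197505/5085812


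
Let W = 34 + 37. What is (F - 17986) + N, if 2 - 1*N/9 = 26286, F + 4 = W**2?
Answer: -249505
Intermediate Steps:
W = 71
F = 5037 (F = -4 + 71**2 = -4 + 5041 = 5037)
N = -236556 (N = 18 - 9*26286 = 18 - 236574 = -236556)
(F - 17986) + N = (5037 - 17986) - 236556 = -12949 - 236556 = -249505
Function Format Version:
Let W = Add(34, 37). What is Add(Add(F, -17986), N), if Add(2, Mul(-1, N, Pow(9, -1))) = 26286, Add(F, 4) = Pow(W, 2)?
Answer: -249505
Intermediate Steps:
W = 71
F = 5037 (F = Add(-4, Pow(71, 2)) = Add(-4, 5041) = 5037)
N = -236556 (N = Add(18, Mul(-9, 26286)) = Add(18, -236574) = -236556)
Add(Add(F, -17986), N) = Add(Add(5037, -17986), -236556) = Add(-12949, -236556) = -249505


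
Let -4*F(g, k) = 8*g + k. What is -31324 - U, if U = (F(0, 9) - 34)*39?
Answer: -119641/4 ≈ -29910.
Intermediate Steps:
F(g, k) = -2*g - k/4 (F(g, k) = -(8*g + k)/4 = -(k + 8*g)/4 = -2*g - k/4)
U = -5655/4 (U = ((-2*0 - ¼*9) - 34)*39 = ((0 - 9/4) - 34)*39 = (-9/4 - 34)*39 = -145/4*39 = -5655/4 ≈ -1413.8)
-31324 - U = -31324 - 1*(-5655/4) = -31324 + 5655/4 = -119641/4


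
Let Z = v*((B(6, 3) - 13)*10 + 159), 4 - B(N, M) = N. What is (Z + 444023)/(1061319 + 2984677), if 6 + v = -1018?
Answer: 434807/4045996 ≈ 0.10747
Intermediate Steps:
B(N, M) = 4 - N
v = -1024 (v = -6 - 1018 = -1024)
Z = -9216 (Z = -1024*(((4 - 1*6) - 13)*10 + 159) = -1024*(((4 - 6) - 13)*10 + 159) = -1024*((-2 - 13)*10 + 159) = -1024*(-15*10 + 159) = -1024*(-150 + 159) = -1024*9 = -9216)
(Z + 444023)/(1061319 + 2984677) = (-9216 + 444023)/(1061319 + 2984677) = 434807/4045996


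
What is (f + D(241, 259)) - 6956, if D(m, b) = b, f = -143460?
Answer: -150157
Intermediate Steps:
(f + D(241, 259)) - 6956 = (-143460 + 259) - 6956 = -143201 - 6956 = -150157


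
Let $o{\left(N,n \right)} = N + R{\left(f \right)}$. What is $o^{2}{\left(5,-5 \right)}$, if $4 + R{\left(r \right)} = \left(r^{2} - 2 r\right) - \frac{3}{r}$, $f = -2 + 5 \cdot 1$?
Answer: $9$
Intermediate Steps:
$f = 3$ ($f = -2 + 5 = 3$)
$R{\left(r \right)} = -4 + r^{2} - \frac{3}{r} - 2 r$ ($R{\left(r \right)} = -4 - \left(- r^{2} + 2 r + \frac{3}{r}\right) = -4 + r^{2} - \frac{3}{r} - 2 r$)
$o{\left(N,n \right)} = -2 + N$ ($o{\left(N,n \right)} = N - \left(10 + 1 - 9\right) = N - 2 = -2 + N$)
$o^{2}{\left(5,-5 \right)} = \left(-2 + 5\right)^{2} = 3^{2} = 9$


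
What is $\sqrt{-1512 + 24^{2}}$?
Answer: $6 i \sqrt{26} \approx 30.594 i$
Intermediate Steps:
$\sqrt{-1512 + 24^{2}} = \sqrt{-1512 + 576} = \sqrt{-936} = 6 i \sqrt{26}$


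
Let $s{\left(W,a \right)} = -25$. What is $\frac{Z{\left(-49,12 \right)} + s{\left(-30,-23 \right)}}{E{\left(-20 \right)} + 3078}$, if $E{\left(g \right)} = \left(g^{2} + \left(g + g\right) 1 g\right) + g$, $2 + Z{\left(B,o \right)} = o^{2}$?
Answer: $\frac{117}{4258} \approx 0.027478$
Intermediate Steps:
$Z{\left(B,o \right)} = -2 + o^{2}$
$E{\left(g \right)} = g + 3 g^{2}$ ($E{\left(g \right)} = \left(g^{2} + 2 g 1 g\right) + g = \left(g^{2} + 2 g g\right) + g = \left(g^{2} + 2 g^{2}\right) + g = 3 g^{2} + g = g + 3 g^{2}$)
$\frac{Z{\left(-49,12 \right)} + s{\left(-30,-23 \right)}}{E{\left(-20 \right)} + 3078} = \frac{\left(-2 + 12^{2}\right) - 25}{- 20 \left(1 + 3 \left(-20\right)\right) + 3078} = \frac{\left(-2 + 144\right) - 25}{- 20 \left(1 - 60\right) + 3078} = \frac{142 - 25}{\left(-20\right) \left(-59\right) + 3078} = \frac{117}{1180 + 3078} = \frac{117}{4258}$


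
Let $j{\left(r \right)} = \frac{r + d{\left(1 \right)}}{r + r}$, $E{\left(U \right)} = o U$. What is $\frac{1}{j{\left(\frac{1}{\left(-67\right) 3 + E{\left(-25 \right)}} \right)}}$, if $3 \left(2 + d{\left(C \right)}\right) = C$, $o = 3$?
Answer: $\frac{2}{461} \approx 0.0043384$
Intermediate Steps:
$d{\left(C \right)} = -2 + \frac{C}{3}$
$E{\left(U \right)} = 3 U$
$j{\left(r \right)} = \frac{- \frac{5}{3} + r}{2 r}$ ($j{\left(r \right)} = \frac{r + \left(-2 + \frac{1}{3} \cdot 1\right)}{r + r} = \frac{r + \left(-2 + \frac{1}{3}\right)}{2 r} = \left(r - \frac{5}{3}\right) \frac{1}{2 r} = \left(- \frac{5}{3} + r\right) \frac{1}{2 r} = \frac{- \frac{5}{3} + r}{2 r}$)
$\frac{1}{j{\left(\frac{1}{\left(-67\right) 3 + E{\left(-25 \right)}} \right)}} = \frac{1}{\frac{1}{6} \frac{1}{\frac{1}{\left(-67\right) 3 + 3 \left(-25\right)}} \left(-5 + \frac{3}{\left(-67\right) 3 + 3 \left(-25\right)}\right)} = \frac{1}{\frac{1}{6} \frac{1}{\frac{1}{-201 - 75}} \left(-5 + \frac{3}{-201 - 75}\right)} = \frac{1}{\frac{1}{6} \frac{1}{\frac{1}{-276}} \left(-5 + \frac{3}{-276}\right)} = \frac{1}{\frac{1}{6} \frac{1}{- \frac{1}{276}} \left(-5 + 3 \left(- \frac{1}{276}\right)\right)} = \frac{1}{\frac{1}{6} \left(-276\right) \left(-5 - \frac{1}{92}\right)} = \frac{1}{\frac{1}{6} \left(-276\right) \left(- \frac{461}{92}\right)} = \frac{1}{\frac{461}{2}} = \frac{2}{461}$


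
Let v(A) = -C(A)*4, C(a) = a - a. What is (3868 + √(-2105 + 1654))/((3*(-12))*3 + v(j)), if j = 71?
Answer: -967/27 - I*√451/108 ≈ -35.815 - 0.19664*I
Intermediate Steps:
C(a) = 0
v(A) = 0 (v(A) = -1*0*4 = 0*4 = 0)
(3868 + √(-2105 + 1654))/((3*(-12))*3 + v(j)) = (3868 + √(-2105 + 1654))/((3*(-12))*3 + 0) = (3868 + √(-451))/(-36*3 + 0) = (3868 + I*√451)/(-108 + 0) = (3868 + I*√451)/(-108) = (3868 + I*√451)*(-1/108) = -967/27 - I*√451/108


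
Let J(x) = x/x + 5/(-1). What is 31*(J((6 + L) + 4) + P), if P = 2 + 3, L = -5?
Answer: 31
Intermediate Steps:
J(x) = -4 (J(x) = 1 + 5*(-1) = 1 - 5 = -4)
P = 5
31*(J((6 + L) + 4) + P) = 31*(-4 + 5) = 31*1 = 31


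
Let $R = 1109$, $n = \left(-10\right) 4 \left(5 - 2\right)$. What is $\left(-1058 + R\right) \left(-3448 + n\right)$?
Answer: $-181968$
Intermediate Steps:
$n = -120$ ($n = \left(-40\right) 3 = -120$)
$\left(-1058 + R\right) \left(-3448 + n\right) = \left(-1058 + 1109\right) \left(-3448 - 120\right) = 51 \left(-3568\right) = -181968$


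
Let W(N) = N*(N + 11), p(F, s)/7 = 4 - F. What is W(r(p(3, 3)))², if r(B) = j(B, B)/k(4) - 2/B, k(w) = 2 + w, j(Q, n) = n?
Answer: 340882369/3111696 ≈ 109.55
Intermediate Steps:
p(F, s) = 28 - 7*F (p(F, s) = 7*(4 - F) = 28 - 7*F)
r(B) = -2/B + B/6 (r(B) = B/(2 + 4) - 2/B = B/6 - 2/B = -2/B + B/6)
W(N) = N*(11 + N)
W(r(p(3, 3)))² = ((-2/(28 - 7*3) + (28 - 7*3)/6)*(11 + (-2/(28 - 7*3) + (28 - 7*3)/6)))² = ((-2/(28 - 21) + (28 - 21)/6)*(11 + (-2/(28 - 21) + (28 - 21)/6)))² = ((-2/7 + (⅙)*7)*(11 + (-2/7 + (⅙)*7)))² = ((-2*⅐ + 7/6)*(11 + (-2*⅐ + 7/6)))² = ((-2/7 + 7/6)*(11 + (-2/7 + 7/6)))² = (37*(11 + 37/42)/42)² = ((37/42)*(499/42))² = (18463/1764)² = 340882369/3111696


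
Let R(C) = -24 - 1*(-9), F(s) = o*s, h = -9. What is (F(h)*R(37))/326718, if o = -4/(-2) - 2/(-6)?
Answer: 5/5186 ≈ 0.00096413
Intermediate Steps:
o = 7/3 (o = -4*(-½) - 2*(-⅙) = 2 + ⅓ = 7/3 ≈ 2.3333)
F(s) = 7*s/3
R(C) = -15 (R(C) = -24 + 9 = -15)
(F(h)*R(37))/326718 = (((7/3)*(-9))*(-15))/326718 = -21*(-15)*(1/326718) = 315*(1/326718) = 5/5186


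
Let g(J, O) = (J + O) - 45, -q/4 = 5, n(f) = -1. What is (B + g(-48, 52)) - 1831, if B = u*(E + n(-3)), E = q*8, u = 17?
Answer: -4609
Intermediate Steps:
q = -20 (q = -4*5 = -20)
E = -160 (E = -20*8 = -160)
g(J, O) = -45 + J + O
B = -2737 (B = 17*(-160 - 1) = 17*(-161) = -2737)
(B + g(-48, 52)) - 1831 = (-2737 + (-45 - 48 + 52)) - 1831 = (-2737 - 41) - 1831 = -2778 - 1831 = -4609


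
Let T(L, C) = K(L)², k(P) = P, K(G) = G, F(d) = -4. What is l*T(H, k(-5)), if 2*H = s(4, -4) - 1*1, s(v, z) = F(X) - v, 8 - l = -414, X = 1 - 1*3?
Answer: 17091/2 ≈ 8545.5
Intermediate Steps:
X = -2 (X = 1 - 3 = -2)
l = 422 (l = 8 - 1*(-414) = 8 + 414 = 422)
s(v, z) = -4 - v
H = -9/2 (H = ((-4 - 1*4) - 1*1)/2 = ((-4 - 4) - 1)/2 = (-8 - 1)/2 = (½)*(-9) = -9/2 ≈ -4.5000)
T(L, C) = L²
l*T(H, k(-5)) = 422*(-9/2)² = 422*(81/4) = 17091/2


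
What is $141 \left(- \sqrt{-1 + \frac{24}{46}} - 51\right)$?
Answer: $-7191 - \frac{141 i \sqrt{253}}{23} \approx -7191.0 - 97.51 i$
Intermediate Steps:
$141 \left(- \sqrt{-1 + \frac{24}{46}} - 51\right) = 141 \left(- \sqrt{-1 + 24 \cdot \frac{1}{46}} - 51\right) = 141 \left(- \sqrt{-1 + \frac{12}{23}} - 51\right) = 141 \left(- \sqrt{- \frac{11}{23}} - 51\right) = 141 \left(- \frac{i \sqrt{253}}{23} - 51\right) = 141 \left(-51 - \frac{i \sqrt{253}}{23}\right) = -7191 - \frac{141 i \sqrt{253}}{23}$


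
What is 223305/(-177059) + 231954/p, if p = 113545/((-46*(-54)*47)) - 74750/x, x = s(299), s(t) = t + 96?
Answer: -379175925728121537/307447468805155 ≈ -1233.3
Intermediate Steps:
s(t) = 96 + t
x = 395 (x = 96 + 299 = 395)
p = -1736412545/9223092 (p = 113545/((-46*(-54)*47)) - 74750/395 = 113545/((2484*47)) - 74750*1/395 = 113545/116748 - 14950/79 = -1736412545/9223092 ≈ -188.27)
223305/(-177059) + 231954/p = 223305/(-177059) + 231954/(-1736412545/9223092) = 223305*(-1/177059) + 231954*(-9223092/1736412545) = -223305/177059 - 2139333081768/1736412545 = -379175925728121537/307447468805155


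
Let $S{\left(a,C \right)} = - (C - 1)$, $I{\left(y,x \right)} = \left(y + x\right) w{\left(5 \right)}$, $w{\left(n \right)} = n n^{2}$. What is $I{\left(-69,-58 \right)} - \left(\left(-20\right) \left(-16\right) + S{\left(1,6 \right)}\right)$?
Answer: $-16190$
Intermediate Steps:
$w{\left(n \right)} = n^{3}$
$I{\left(y,x \right)} = 125 x + 125 y$ ($I{\left(y,x \right)} = \left(y + x\right) 5^{3} = \left(x + y\right) 125 = 125 x + 125 y$)
$S{\left(a,C \right)} = 1 - C$ ($S{\left(a,C \right)} = - (-1 + C) = 1 - C$)
$I{\left(-69,-58 \right)} - \left(\left(-20\right) \left(-16\right) + S{\left(1,6 \right)}\right) = \left(125 \left(-58\right) + 125 \left(-69\right)\right) - \left(\left(-20\right) \left(-16\right) + \left(1 - 6\right)\right) = \left(-7250 - 8625\right) - \left(320 + \left(1 - 6\right)\right) = -15875 - \left(320 - 5\right) = -15875 - 315 = -16190$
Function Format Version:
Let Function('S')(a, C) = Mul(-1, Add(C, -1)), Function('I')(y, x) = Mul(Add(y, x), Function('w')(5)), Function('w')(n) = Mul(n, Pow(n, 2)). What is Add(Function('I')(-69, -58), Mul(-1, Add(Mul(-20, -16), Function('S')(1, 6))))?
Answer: -16190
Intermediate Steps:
Function('w')(n) = Pow(n, 3)
Function('I')(y, x) = Add(Mul(125, x), Mul(125, y)) (Function('I')(y, x) = Mul(Add(y, x), Pow(5, 3)) = Mul(Add(x, y), 125) = Add(Mul(125, x), Mul(125, y)))
Function('S')(a, C) = Add(1, Mul(-1, C)) (Function('S')(a, C) = Mul(-1, Add(-1, C)) = Add(1, Mul(-1, C)))
Add(Function('I')(-69, -58), Mul(-1, Add(Mul(-20, -16), Function('S')(1, 6)))) = Add(Add(Mul(125, -58), Mul(125, -69)), Mul(-1, Add(Mul(-20, -16), Add(1, Mul(-1, 6))))) = Add(Add(-7250, -8625), Mul(-1, Add(320, Add(1, -6)))) = Add(-15875, Mul(-1, Add(320, -5))) = Add(-15875, Mul(-1, 315)) = Add(-15875, -315) = -16190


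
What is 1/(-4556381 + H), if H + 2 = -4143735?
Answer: -1/8700118 ≈ -1.1494e-7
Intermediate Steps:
H = -4143737 (H = -2 - 4143735 = -4143737)
1/(-4556381 + H) = 1/(-4556381 - 4143737) = 1/(-8700118) = -1/8700118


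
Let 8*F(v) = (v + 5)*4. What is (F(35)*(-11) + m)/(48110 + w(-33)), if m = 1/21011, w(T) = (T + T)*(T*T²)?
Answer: -4622419/50845611472 ≈ -9.0911e-5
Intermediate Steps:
F(v) = 5/2 + v/2 (F(v) = ((v + 5)*4)/8 = ((5 + v)*4)/8 = (20 + 4*v)/8 = 5/2 + v/2)
w(T) = 2*T⁴ (w(T) = (2*T)*T³ = 2*T⁴)
m = 1/21011 ≈ 4.7594e-5
(F(35)*(-11) + m)/(48110 + w(-33)) = ((5/2 + (½)*35)*(-11) + 1/21011)/(48110 + 2*(-33)⁴) = ((5/2 + 35/2)*(-11) + 1/21011)/(48110 + 2*1185921) = (20*(-11) + 1/21011)/(48110 + 2371842) = (-220 + 1/21011)/2419952 = -4622419/21011*1/2419952 = -4622419/50845611472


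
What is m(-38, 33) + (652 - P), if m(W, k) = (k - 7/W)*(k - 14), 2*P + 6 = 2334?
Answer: 237/2 ≈ 118.50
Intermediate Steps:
P = 1164 (P = -3 + (½)*2334 = -3 + 1167 = 1164)
m(W, k) = (-14 + k)*(k - 7/W) (m(W, k) = (k - 7/W)*(-14 + k) = (-14 + k)*(k - 7/W))
m(-38, 33) + (652 - P) = (98 - 7*33 - 38*33*(-14 + 33))/(-38) + (652 - 1*1164) = -(98 - 231 - 38*33*19)/38 + (652 - 1164) = -(98 - 231 - 23826)/38 - 512 = -1/38*(-23959) - 512 = 1261/2 - 512 = 237/2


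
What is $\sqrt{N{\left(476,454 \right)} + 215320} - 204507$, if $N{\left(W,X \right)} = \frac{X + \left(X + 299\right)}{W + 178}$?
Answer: $-204507 + \frac{\sqrt{92096598498}}{654} \approx -2.0404 \cdot 10^{5}$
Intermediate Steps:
$N{\left(W,X \right)} = \frac{299 + 2 X}{178 + W}$ ($N{\left(W,X \right)} = \frac{X + \left(299 + X\right)}{178 + W} = \frac{299 + 2 X}{178 + W}$)
$\sqrt{N{\left(476,454 \right)} + 215320} - 204507 = \sqrt{\frac{299 + 2 \cdot 454}{178 + 476} + 215320} - 204507 = \sqrt{\frac{299 + 908}{654} + 215320} - 204507 = \sqrt{\frac{1}{654} \cdot 1207 + 215320} - 204507 = \sqrt{\frac{1207}{654} + 215320} - 204507 = \sqrt{\frac{140820487}{654}} - 204507 = \frac{\sqrt{92096598498}}{654} - 204507 = -204507 + \frac{\sqrt{92096598498}}{654}$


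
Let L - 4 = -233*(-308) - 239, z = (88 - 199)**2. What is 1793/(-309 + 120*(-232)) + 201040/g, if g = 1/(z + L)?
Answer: 43137585035837/2559 ≈ 1.6857e+10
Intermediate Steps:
z = 12321 (z = (-111)**2 = 12321)
L = 71529 (L = 4 + (-233*(-308) - 239) = 4 + (71764 - 239) = 4 + 71525 = 71529)
g = 1/83850 (g = 1/(12321 + 71529) = 1/83850 ≈ 1.1926e-5)
1793/(-309 + 120*(-232)) + 201040/g = 1793/(-309 + 120*(-232)) + 201040/(1/83850) = 1793/(-309 - 27840) + 201040*83850 = 1793/(-28149) + 16857204000 = 1793*(-1/28149) + 16857204000 = -163/2559 + 16857204000 = 43137585035837/2559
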